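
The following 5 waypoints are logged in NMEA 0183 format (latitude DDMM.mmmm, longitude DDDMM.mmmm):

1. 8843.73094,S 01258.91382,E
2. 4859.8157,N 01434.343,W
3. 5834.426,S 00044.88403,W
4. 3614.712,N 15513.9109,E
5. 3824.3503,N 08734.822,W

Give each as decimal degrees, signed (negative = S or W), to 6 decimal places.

Point 1:
  Lat: degrees = first 2 digits = 88, minutes = 43.73094; 88 + 43.73094/60 = 88.7288490
  hemisphere S, so the sign is −
  λ: degrees = first 3 digits = 12, minutes = 58.91382; 12 + 58.91382/60 = 12.9818970
  E → positive
Point 2:
  φ: degrees = first 2 digits = 48, minutes = 59.8157; 48 + 59.8157/60 = 48.9969283
  N → positive
  λ: degrees = first 3 digits = 14, minutes = 34.343; 14 + 34.343/60 = 14.5723833
  hemisphere W, so the sign is −
Point 3:
  φ: split at 2 digits → 58° and 34.426′; 58 + 34.426/60 = 58.5737667
  S → negative
  Lon: split at 3 digits → 000° and 44.88403′; 0 + 44.88403/60 = 0.7480672
  W ⇒ negate
Point 4:
  Lat: degrees = first 2 digits = 36, minutes = 14.712; 36 + 14.712/60 = 36.2452000
  N ⇒ keep positive
  λ: split at 3 digits → 155° and 13.9109′; 155 + 13.9109/60 = 155.2318483
  E ⇒ keep positive
Point 5:
  Lat: degrees = first 2 digits = 38, minutes = 24.3503; 38 + 24.3503/60 = 38.4058383
  N ⇒ keep positive
  Longitude: split at 3 digits → 087° and 34.822′; 87 + 34.822/60 = 87.5803667
  W → negative

1. -88.728849, 12.981897
2. 48.996928, -14.572383
3. -58.573767, -0.748067
4. 36.245200, 155.231848
5. 38.405838, -87.580367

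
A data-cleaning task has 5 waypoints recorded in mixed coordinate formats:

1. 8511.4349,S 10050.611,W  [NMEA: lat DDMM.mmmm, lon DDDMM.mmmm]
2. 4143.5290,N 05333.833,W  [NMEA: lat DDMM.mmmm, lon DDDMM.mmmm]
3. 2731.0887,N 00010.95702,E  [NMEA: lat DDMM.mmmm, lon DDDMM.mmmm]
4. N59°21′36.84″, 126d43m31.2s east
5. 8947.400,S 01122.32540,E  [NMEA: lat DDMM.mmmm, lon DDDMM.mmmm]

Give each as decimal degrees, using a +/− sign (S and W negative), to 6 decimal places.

1. -85.190582, -100.843517
2. 41.725483, -53.563883
3. 27.518145, 0.182617
4. 59.360233, 126.725333
5. -89.790000, 11.372090

Point 1:
  Latitude: split at 2 digits → 85° and 11.4349′; 85 + 11.4349/60 = 85.1905817
  S ⇒ negate
  Lon: split at 3 digits → 100° and 50.611′; 100 + 50.611/60 = 100.8435167
  W ⇒ negate
Point 2:
  φ: split at 2 digits → 41° and 43.529′; 41 + 43.529/60 = 41.7254833
  N ⇒ keep positive
  Lon: split at 3 digits → 053° and 33.833′; 53 + 33.833/60 = 53.5638833
  hemisphere W, so the sign is −
Point 3:
  φ: split at 2 digits → 27° and 31.0887′; 27 + 31.0887/60 = 27.5181450
  N → positive
  Lon: split at 3 digits → 000° and 10.95702′; 0 + 10.95702/60 = 0.1826170
  E ⇒ keep positive
Point 4:
  Latitude: 59 + 21/60 + 36.84/3600 = 59.3602333
  N ⇒ keep positive
  Lon: 126° + 43/60 + 31.2/3600 = 126 + 0.716667 + 0.008667 = 126.7253333
  E → positive
Point 5:
  Lat: split at 2 digits → 89° and 47.4′; 89 + 47.4/60 = 89.7900000
  S ⇒ negate
  Lon: degrees = first 3 digits = 11, minutes = 22.3254; 11 + 22.3254/60 = 11.3720900
  E ⇒ keep positive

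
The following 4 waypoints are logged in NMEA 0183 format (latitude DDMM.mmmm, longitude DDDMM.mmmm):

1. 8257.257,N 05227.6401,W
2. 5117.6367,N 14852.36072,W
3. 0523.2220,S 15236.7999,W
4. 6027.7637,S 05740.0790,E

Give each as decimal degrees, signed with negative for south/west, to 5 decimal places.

Point 1:
  Lat: degrees = first 2 digits = 82, minutes = 57.257; 82 + 57.257/60 = 82.954283
  N → positive
  Longitude: split at 3 digits → 052° and 27.6401′; 52 + 27.6401/60 = 52.460668
  hemisphere W, so the sign is −
Point 2:
  φ: degrees = first 2 digits = 51, minutes = 17.6367; 51 + 17.6367/60 = 51.293945
  N → positive
  λ: degrees = first 3 digits = 148, minutes = 52.36072; 148 + 52.36072/60 = 148.872679
  W ⇒ negate
Point 3:
  Lat: split at 2 digits → 05° and 23.222′; 5 + 23.222/60 = 5.387033
  S → negative
  Longitude: degrees = first 3 digits = 152, minutes = 36.7999; 152 + 36.7999/60 = 152.613332
  hemisphere W, so the sign is −
Point 4:
  Latitude: degrees = first 2 digits = 60, minutes = 27.7637; 60 + 27.7637/60 = 60.462728
  S → negative
  Longitude: split at 3 digits → 057° and 40.079′; 57 + 40.079/60 = 57.667983
  E ⇒ keep positive

1. 82.95428, -52.46067
2. 51.29395, -148.87268
3. -5.38703, -152.61333
4. -60.46273, 57.66798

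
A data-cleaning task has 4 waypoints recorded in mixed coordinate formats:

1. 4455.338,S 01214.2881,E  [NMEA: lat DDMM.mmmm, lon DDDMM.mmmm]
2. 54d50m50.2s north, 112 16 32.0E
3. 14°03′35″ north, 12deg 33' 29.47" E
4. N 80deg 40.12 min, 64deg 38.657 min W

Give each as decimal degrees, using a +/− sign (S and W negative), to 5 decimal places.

Point 1:
  Latitude: split at 2 digits → 44° and 55.338′; 44 + 55.338/60 = 44.922300
  S → negative
  Lon: split at 3 digits → 012° and 14.2881′; 12 + 14.2881/60 = 12.238135
  E → positive
Point 2:
  φ: 54 + 50/60 + 50.2/3600 = 54.847278
  N → positive
  Longitude: 112° + 16/60 + 32/3600 = 112 + 0.266667 + 0.008889 = 112.275556
  E → positive
Point 3:
  φ: 14° + 3/60 + 35/3600 = 14 + 0.050000 + 0.009722 = 14.059722
  N ⇒ keep positive
  λ: 12° + 33/60 + 29.47/3600 = 12 + 0.550000 + 0.008186 = 12.558186
  E ⇒ keep positive
Point 4:
  φ: 40.12′ = 0.668667°; total 80.668667
  N → positive
  Lon: 38.657′ = 0.644283°; total 64.644283
  W ⇒ negate

1. -44.92230, 12.23814
2. 54.84728, 112.27556
3. 14.05972, 12.55819
4. 80.66867, -64.64428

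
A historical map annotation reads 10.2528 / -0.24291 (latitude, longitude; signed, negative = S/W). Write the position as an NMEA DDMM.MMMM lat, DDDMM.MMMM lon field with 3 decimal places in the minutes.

1015.168,N / 00014.575,W

Latitude: fractional part 0.252800 → 15.16800 minutes
Longitude is negative → W; |value| = 0.242910
λ: minutes = (0.242910 − 0) × 60 = 14.57460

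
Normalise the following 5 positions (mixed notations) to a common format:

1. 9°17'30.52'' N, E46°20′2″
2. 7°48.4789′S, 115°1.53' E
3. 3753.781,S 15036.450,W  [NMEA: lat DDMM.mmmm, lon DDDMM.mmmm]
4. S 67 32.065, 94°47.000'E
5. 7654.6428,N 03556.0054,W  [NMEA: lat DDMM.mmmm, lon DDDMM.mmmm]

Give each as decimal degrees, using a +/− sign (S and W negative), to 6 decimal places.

Point 1:
  Lat: 9 + 17/60 + 30.52/3600 = 9.2918111
  N ⇒ keep positive
  Lon: 20′ + 2″ = 20.03333′; 46 + 20.03333/60 = 46.3338889
  E ⇒ keep positive
Point 2:
  Latitude: 7 + 48.4789/60 = 7.8079817
  hemisphere S, so the sign is −
  λ: 115 + 1.53/60 = 115.0255000
  E ⇒ keep positive
Point 3:
  Latitude: degrees = first 2 digits = 37, minutes = 53.781; 37 + 53.781/60 = 37.8963500
  S → negative
  Lon: split at 3 digits → 150° and 36.45′; 150 + 36.45/60 = 150.6075000
  W ⇒ negate
Point 4:
  Lat: 67 + 32.065/60 = 67.5344167
  S → negative
  λ: 94 + 47/60 = 94.7833333
  E ⇒ keep positive
Point 5:
  Latitude: degrees = first 2 digits = 76, minutes = 54.6428; 76 + 54.6428/60 = 76.9107133
  N → positive
  Lon: split at 3 digits → 035° and 56.0054′; 35 + 56.0054/60 = 35.9334233
  W → negative

1. 9.291811, 46.333889
2. -7.807982, 115.025500
3. -37.896350, -150.607500
4. -67.534417, 94.783333
5. 76.910713, -35.933423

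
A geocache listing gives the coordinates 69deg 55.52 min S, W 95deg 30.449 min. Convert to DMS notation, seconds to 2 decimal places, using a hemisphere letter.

69°55′31.20″ S, 95°30′26.94″ W

Latitude: 55.52000′ → 55′ and 0.52000 × 60 = 31.2000″
Lon: fractional minutes 0.44900 × 60 = 26.9400″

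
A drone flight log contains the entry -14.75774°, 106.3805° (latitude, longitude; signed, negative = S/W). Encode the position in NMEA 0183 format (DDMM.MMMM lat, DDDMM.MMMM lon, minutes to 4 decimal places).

Latitude is negative → S; |value| = 14.757740
Latitude: fractional part 0.757740 → 45.464400 minutes
Longitude: fractional part 0.380500 → 22.830000 minutes

1445.4644,S / 10622.8300,E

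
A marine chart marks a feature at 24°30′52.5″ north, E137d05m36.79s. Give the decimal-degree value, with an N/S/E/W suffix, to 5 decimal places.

24.51458° N, 137.09355° E

Latitude: 24 + 30/60 + 52.5/3600 = 24.514583
Longitude: 137 + 5/60 + 36.79/3600 = 137.093553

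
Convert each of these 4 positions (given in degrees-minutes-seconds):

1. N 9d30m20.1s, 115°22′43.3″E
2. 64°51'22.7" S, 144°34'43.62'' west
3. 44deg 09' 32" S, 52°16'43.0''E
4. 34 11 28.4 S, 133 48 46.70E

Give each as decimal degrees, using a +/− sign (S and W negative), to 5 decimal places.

Point 1:
  Latitude: 9° + 30/60 + 20.1/3600 = 9 + 0.500000 + 0.005583 = 9.505583
  N ⇒ keep positive
  λ: 115 + 22/60 + 43.3/3600 = 115.378694
  E → positive
Point 2:
  Latitude: 51′ + 22.7″ = 51.37833′; 64 + 51.37833/60 = 64.856306
  hemisphere S, so the sign is −
  Longitude: 144° + 34/60 + 43.62/3600 = 144 + 0.566667 + 0.012117 = 144.578783
  hemisphere W, so the sign is −
Point 3:
  φ: 44 + 9/60 + 32/3600 = 44.158889
  S ⇒ negate
  Lon: 52 + 16/60 + 43/3600 = 52.278611
  E → positive
Point 4:
  φ: 11′ + 28.4″ = 11.47333′; 34 + 11.47333/60 = 34.191222
  S ⇒ negate
  Longitude: 133 + 48/60 + 46.7/3600 = 133.812972
  E ⇒ keep positive

1. 9.50558, 115.37869
2. -64.85631, -144.57878
3. -44.15889, 52.27861
4. -34.19122, 133.81297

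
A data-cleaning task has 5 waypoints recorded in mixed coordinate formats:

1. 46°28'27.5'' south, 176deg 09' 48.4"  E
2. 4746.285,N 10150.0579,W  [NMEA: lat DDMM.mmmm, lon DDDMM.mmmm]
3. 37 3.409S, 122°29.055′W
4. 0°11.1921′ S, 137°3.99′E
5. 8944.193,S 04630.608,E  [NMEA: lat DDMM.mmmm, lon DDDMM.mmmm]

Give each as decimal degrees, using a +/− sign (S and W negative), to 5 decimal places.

Point 1:
  φ: 28′ + 27.5″ = 28.45833′; 46 + 28.45833/60 = 46.474306
  S → negative
  λ: 176° + 9/60 + 48.4/3600 = 176 + 0.150000 + 0.013444 = 176.163444
  E → positive
Point 2:
  Lat: degrees = first 2 digits = 47, minutes = 46.285; 47 + 46.285/60 = 47.771417
  N → positive
  λ: degrees = first 3 digits = 101, minutes = 50.0579; 101 + 50.0579/60 = 101.834298
  hemisphere W, so the sign is −
Point 3:
  Lat: 3.409′ = 0.056817°; total 37.056817
  hemisphere S, so the sign is −
  Longitude: 29.055′ = 0.484250°; total 122.484250
  W ⇒ negate
Point 4:
  φ: 11.1921′ = 0.186535°; total 0.186535
  S → negative
  Longitude: 137 + 3.99/60 = 137.066500
  E → positive
Point 5:
  Lat: degrees = first 2 digits = 89, minutes = 44.193; 89 + 44.193/60 = 89.736550
  S → negative
  Lon: split at 3 digits → 046° and 30.608′; 46 + 30.608/60 = 46.510133
  E → positive

1. -46.47431, 176.16344
2. 47.77142, -101.83430
3. -37.05682, -122.48425
4. -0.18654, 137.06650
5. -89.73655, 46.51013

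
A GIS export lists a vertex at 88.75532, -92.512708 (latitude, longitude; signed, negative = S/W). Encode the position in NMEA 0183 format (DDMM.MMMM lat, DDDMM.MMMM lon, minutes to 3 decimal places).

8845.319,N / 09230.762,W

φ: minutes = (88.755320 − 88) × 60 = 45.31920
Longitude is negative → W; |value| = 92.512708
λ: minutes = (92.512708 − 92) × 60 = 30.76248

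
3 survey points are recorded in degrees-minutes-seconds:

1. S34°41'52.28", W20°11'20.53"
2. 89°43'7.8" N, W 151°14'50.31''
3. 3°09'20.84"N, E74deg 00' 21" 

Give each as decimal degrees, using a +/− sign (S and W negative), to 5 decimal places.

1. -34.69786, -20.18904
2. 89.71883, -151.24731
3. 3.15579, 74.00583

Point 1:
  φ: 34 + 41/60 + 52.28/3600 = 34.697856
  hemisphere S, so the sign is −
  Lon: 11′ + 20.53″ = 11.34217′; 20 + 11.34217/60 = 20.189036
  hemisphere W, so the sign is −
Point 2:
  Latitude: 89° + 43/60 + 7.8/3600 = 89 + 0.716667 + 0.002167 = 89.718833
  N → positive
  λ: 151° + 14/60 + 50.31/3600 = 151 + 0.233333 + 0.013975 = 151.247308
  W → negative
Point 3:
  Lat: 9′ + 20.84″ = 9.34733′; 3 + 9.34733/60 = 3.155789
  N ⇒ keep positive
  Lon: 0′ + 21″ = 0.35000′; 74 + 0.35000/60 = 74.005833
  E → positive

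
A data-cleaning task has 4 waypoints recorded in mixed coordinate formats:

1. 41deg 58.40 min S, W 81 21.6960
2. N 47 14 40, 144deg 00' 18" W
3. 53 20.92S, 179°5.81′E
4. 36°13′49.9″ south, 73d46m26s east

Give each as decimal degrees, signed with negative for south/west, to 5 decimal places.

1. -41.97333, -81.36160
2. 47.24444, -144.00500
3. -53.34867, 179.09683
4. -36.23053, 73.77389

Point 1:
  φ: 58.4′ = 0.973333°; total 41.973333
  S → negative
  λ: 21.696′ = 0.361600°; total 81.361600
  W → negative
Point 2:
  Lat: 47° + 14/60 + 40/3600 = 47 + 0.233333 + 0.011111 = 47.244444
  N → positive
  Longitude: 0′ + 18″ = 0.30000′; 144 + 0.30000/60 = 144.005000
  W ⇒ negate
Point 3:
  φ: 20.92′ = 0.348667°; total 53.348667
  S ⇒ negate
  Longitude: 179 + 5.81/60 = 179.096833
  E → positive
Point 4:
  φ: 36 + 13/60 + 49.9/3600 = 36.230528
  S ⇒ negate
  λ: 73 + 46/60 + 26/3600 = 73.773889
  E ⇒ keep positive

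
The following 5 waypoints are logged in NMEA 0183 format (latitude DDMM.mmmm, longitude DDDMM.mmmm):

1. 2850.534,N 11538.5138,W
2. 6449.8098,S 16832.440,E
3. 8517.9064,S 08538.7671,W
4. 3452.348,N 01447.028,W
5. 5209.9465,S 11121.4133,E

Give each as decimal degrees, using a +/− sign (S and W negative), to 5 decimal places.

Point 1:
  Lat: degrees = first 2 digits = 28, minutes = 50.534; 28 + 50.534/60 = 28.842233
  N → positive
  Longitude: degrees = first 3 digits = 115, minutes = 38.5138; 115 + 38.5138/60 = 115.641897
  W → negative
Point 2:
  φ: split at 2 digits → 64° and 49.8098′; 64 + 49.8098/60 = 64.830163
  hemisphere S, so the sign is −
  Lon: degrees = first 3 digits = 168, minutes = 32.44; 168 + 32.44/60 = 168.540667
  E ⇒ keep positive
Point 3:
  Lat: split at 2 digits → 85° and 17.9064′; 85 + 17.9064/60 = 85.298440
  S ⇒ negate
  Lon: degrees = first 3 digits = 85, minutes = 38.7671; 85 + 38.7671/60 = 85.646118
  W ⇒ negate
Point 4:
  Lat: degrees = first 2 digits = 34, minutes = 52.348; 34 + 52.348/60 = 34.872467
  N → positive
  λ: split at 3 digits → 014° and 47.028′; 14 + 47.028/60 = 14.783800
  W → negative
Point 5:
  φ: degrees = first 2 digits = 52, minutes = 9.9465; 52 + 9.9465/60 = 52.165775
  S ⇒ negate
  λ: split at 3 digits → 111° and 21.4133′; 111 + 21.4133/60 = 111.356888
  E ⇒ keep positive

1. 28.84223, -115.64190
2. -64.83016, 168.54067
3. -85.29844, -85.64612
4. 34.87247, -14.78380
5. -52.16578, 111.35689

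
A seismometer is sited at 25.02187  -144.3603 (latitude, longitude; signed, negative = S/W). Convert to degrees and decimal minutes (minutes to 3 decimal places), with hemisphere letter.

25° 1.312′ N, 144° 21.618′ W

Latitude: minutes = (25.021870 − 25) × 60 = 1.31220
Longitude is negative → W; |value| = 144.360300
Lon: 144° + 0.360300 × 60 = 144° 21.61800′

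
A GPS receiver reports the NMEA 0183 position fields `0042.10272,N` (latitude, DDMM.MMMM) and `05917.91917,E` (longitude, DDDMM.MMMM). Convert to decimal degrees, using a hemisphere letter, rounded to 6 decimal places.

0.701712° N, 59.298653° E

φ: degrees = first 2 digits = 0, minutes = 42.10272; 0 + 42.10272/60 = 0.7017120
Longitude: split at 3 digits → 059° and 17.91917′; 59 + 17.91917/60 = 59.2986528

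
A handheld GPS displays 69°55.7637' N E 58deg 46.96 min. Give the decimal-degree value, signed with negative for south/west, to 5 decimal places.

Latitude: 69 + 55.7637/60 = 69.929395
N ⇒ keep positive
Longitude: 46.96′ = 0.782667°; total 58.782667
E ⇒ keep positive

69.92940, 58.78267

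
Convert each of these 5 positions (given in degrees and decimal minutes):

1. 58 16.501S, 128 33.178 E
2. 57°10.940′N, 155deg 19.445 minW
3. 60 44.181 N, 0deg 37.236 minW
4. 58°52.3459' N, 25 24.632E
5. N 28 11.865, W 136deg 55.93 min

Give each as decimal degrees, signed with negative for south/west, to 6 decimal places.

1. -58.275017, 128.552967
2. 57.182333, -155.324083
3. 60.736350, -0.620600
4. 58.872432, 25.410533
5. 28.197750, -136.932167

Point 1:
  φ: 16.501′ = 0.275017°; total 58.2750167
  S ⇒ negate
  Longitude: 128 + 33.178/60 = 128.5529667
  E → positive
Point 2:
  φ: 10.94′ = 0.182333°; total 57.1823333
  N ⇒ keep positive
  Longitude: 19.445′ = 0.324083°; total 155.3240833
  W → negative
Point 3:
  Latitude: 44.181′ = 0.736350°; total 60.7363500
  N → positive
  Lon: 0 + 37.236/60 = 0.6206000
  hemisphere W, so the sign is −
Point 4:
  Latitude: 58 + 52.3459/60 = 58.8724317
  N → positive
  Longitude: 25 + 24.632/60 = 25.4105333
  E → positive
Point 5:
  Latitude: 28 + 11.865/60 = 28.1977500
  N → positive
  λ: 55.93′ = 0.932167°; total 136.9321667
  hemisphere W, so the sign is −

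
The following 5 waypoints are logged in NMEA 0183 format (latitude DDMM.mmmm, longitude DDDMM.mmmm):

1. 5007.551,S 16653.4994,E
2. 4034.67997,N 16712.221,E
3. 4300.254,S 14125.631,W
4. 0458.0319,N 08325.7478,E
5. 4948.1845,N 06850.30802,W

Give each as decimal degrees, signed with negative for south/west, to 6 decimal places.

Point 1:
  Lat: degrees = first 2 digits = 50, minutes = 7.551; 50 + 7.551/60 = 50.1258500
  S ⇒ negate
  Longitude: split at 3 digits → 166° and 53.4994′; 166 + 53.4994/60 = 166.8916567
  E ⇒ keep positive
Point 2:
  Lat: split at 2 digits → 40° and 34.67997′; 40 + 34.67997/60 = 40.5779995
  N → positive
  Lon: degrees = first 3 digits = 167, minutes = 12.221; 167 + 12.221/60 = 167.2036833
  E → positive
Point 3:
  φ: split at 2 digits → 43° and 0.254′; 43 + 0.254/60 = 43.0042333
  S → negative
  λ: split at 3 digits → 141° and 25.631′; 141 + 25.631/60 = 141.4271833
  W → negative
Point 4:
  Lat: split at 2 digits → 04° and 58.0319′; 4 + 58.0319/60 = 4.9671983
  N → positive
  Lon: degrees = first 3 digits = 83, minutes = 25.7478; 83 + 25.7478/60 = 83.4291300
  E → positive
Point 5:
  φ: degrees = first 2 digits = 49, minutes = 48.1845; 49 + 48.1845/60 = 49.8030750
  N ⇒ keep positive
  Lon: split at 3 digits → 068° and 50.30802′; 68 + 50.30802/60 = 68.8384670
  hemisphere W, so the sign is −

1. -50.125850, 166.891657
2. 40.578000, 167.203683
3. -43.004233, -141.427183
4. 4.967198, 83.429130
5. 49.803075, -68.838467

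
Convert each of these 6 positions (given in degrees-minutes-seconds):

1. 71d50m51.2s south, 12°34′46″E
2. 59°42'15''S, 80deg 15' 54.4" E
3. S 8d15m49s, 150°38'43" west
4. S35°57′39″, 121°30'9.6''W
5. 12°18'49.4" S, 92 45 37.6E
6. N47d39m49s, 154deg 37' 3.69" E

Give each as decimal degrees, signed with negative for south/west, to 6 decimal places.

1. -71.847556, 12.579444
2. -59.704167, 80.265111
3. -8.263611, -150.645278
4. -35.960833, -121.502667
5. -12.313722, 92.760444
6. 47.663611, 154.617692

Point 1:
  φ: 50′ + 51.2″ = 50.85333′; 71 + 50.85333/60 = 71.8475556
  S → negative
  λ: 12 + 34/60 + 46/3600 = 12.5794444
  E → positive
Point 2:
  Latitude: 42′ + 15″ = 42.25000′; 59 + 42.25000/60 = 59.7041667
  hemisphere S, so the sign is −
  Lon: 15′ + 54.4″ = 15.90667′; 80 + 15.90667/60 = 80.2651111
  E → positive
Point 3:
  φ: 8° + 15/60 + 49/3600 = 8 + 0.250000 + 0.013611 = 8.2636111
  S → negative
  Longitude: 38′ + 43″ = 38.71667′; 150 + 38.71667/60 = 150.6452778
  W → negative
Point 4:
  φ: 35° + 57/60 + 39/3600 = 35 + 0.950000 + 0.010833 = 35.9608333
  S → negative
  Longitude: 30′ + 9.6″ = 30.16000′; 121 + 30.16000/60 = 121.5026667
  hemisphere W, so the sign is −
Point 5:
  Lat: 12 + 18/60 + 49.4/3600 = 12.3137222
  hemisphere S, so the sign is −
  Lon: 92° + 45/60 + 37.6/3600 = 92 + 0.750000 + 0.010444 = 92.7604444
  E ⇒ keep positive
Point 6:
  Latitude: 39′ + 49″ = 39.81667′; 47 + 39.81667/60 = 47.6636111
  N ⇒ keep positive
  λ: 37′ + 3.69″ = 37.06150′; 154 + 37.06150/60 = 154.6176917
  E → positive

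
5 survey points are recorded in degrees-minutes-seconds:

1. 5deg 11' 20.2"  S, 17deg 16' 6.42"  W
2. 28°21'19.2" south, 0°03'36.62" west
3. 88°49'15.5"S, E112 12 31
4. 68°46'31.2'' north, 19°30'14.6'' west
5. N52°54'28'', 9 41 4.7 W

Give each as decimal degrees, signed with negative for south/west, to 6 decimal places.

1. -5.188944, -17.268450
2. -28.355333, -0.060172
3. -88.820972, 112.208611
4. 68.775333, -19.504056
5. 52.907778, -9.684639

Point 1:
  Latitude: 11′ + 20.2″ = 11.33667′; 5 + 11.33667/60 = 5.1889444
  S → negative
  Longitude: 16′ + 6.42″ = 16.10700′; 17 + 16.10700/60 = 17.2684500
  W ⇒ negate
Point 2:
  φ: 21′ + 19.2″ = 21.32000′; 28 + 21.32000/60 = 28.3553333
  S ⇒ negate
  Lon: 0 + 3/60 + 36.62/3600 = 0.0601722
  W ⇒ negate
Point 3:
  φ: 88° + 49/60 + 15.5/3600 = 88 + 0.816667 + 0.004306 = 88.8209722
  S ⇒ negate
  Lon: 12′ + 31″ = 12.51667′; 112 + 12.51667/60 = 112.2086111
  E → positive
Point 4:
  Latitude: 46′ + 31.2″ = 46.52000′; 68 + 46.52000/60 = 68.7753333
  N ⇒ keep positive
  Lon: 19 + 30/60 + 14.6/3600 = 19.5040556
  W → negative
Point 5:
  φ: 52 + 54/60 + 28/3600 = 52.9077778
  N ⇒ keep positive
  Longitude: 9° + 41/60 + 4.7/3600 = 9 + 0.683333 + 0.001306 = 9.6846389
  hemisphere W, so the sign is −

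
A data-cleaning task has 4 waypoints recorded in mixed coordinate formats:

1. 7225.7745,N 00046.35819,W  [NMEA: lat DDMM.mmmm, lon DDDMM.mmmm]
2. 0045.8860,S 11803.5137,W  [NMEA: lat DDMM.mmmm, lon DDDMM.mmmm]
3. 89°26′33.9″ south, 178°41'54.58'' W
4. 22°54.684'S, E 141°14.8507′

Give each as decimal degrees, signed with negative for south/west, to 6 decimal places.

Point 1:
  Latitude: split at 2 digits → 72° and 25.7745′; 72 + 25.7745/60 = 72.4295750
  N ⇒ keep positive
  λ: degrees = first 3 digits = 0, minutes = 46.35819; 0 + 46.35819/60 = 0.7726365
  W → negative
Point 2:
  φ: split at 2 digits → 00° and 45.886′; 0 + 45.886/60 = 0.7647667
  S → negative
  λ: split at 3 digits → 118° and 3.5137′; 118 + 3.5137/60 = 118.0585617
  hemisphere W, so the sign is −
Point 3:
  Lat: 26′ + 33.9″ = 26.56500′; 89 + 26.56500/60 = 89.4427500
  S ⇒ negate
  λ: 178° + 41/60 + 54.58/3600 = 178 + 0.683333 + 0.015161 = 178.6984944
  hemisphere W, so the sign is −
Point 4:
  φ: 22 + 54.684/60 = 22.9114000
  S ⇒ negate
  Longitude: 14.8507′ = 0.247512°; total 141.2475117
  E ⇒ keep positive

1. 72.429575, -0.772637
2. -0.764767, -118.058562
3. -89.442750, -178.698494
4. -22.911400, 141.247512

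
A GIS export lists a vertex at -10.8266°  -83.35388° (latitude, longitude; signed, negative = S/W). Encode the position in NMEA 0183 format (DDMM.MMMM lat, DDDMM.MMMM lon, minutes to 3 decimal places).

Latitude is negative → S; |value| = 10.826600
Lat: 10° + 0.826600 × 60 = 10° 49.59600′
Longitude is negative → W; |value| = 83.353880
Lon: minutes = (83.353880 − 83) × 60 = 21.23280

1049.596,S / 08321.233,W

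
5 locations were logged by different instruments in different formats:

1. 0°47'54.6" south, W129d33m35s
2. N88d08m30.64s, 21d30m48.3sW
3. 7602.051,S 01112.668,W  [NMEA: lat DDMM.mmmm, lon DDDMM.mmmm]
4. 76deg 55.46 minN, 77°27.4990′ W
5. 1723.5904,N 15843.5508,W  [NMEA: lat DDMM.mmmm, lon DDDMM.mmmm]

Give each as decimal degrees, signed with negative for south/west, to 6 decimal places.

1. -0.798500, -129.559722
2. 88.141844, -21.513417
3. -76.034183, -11.211133
4. 76.924333, -77.458317
5. 17.393173, -158.725847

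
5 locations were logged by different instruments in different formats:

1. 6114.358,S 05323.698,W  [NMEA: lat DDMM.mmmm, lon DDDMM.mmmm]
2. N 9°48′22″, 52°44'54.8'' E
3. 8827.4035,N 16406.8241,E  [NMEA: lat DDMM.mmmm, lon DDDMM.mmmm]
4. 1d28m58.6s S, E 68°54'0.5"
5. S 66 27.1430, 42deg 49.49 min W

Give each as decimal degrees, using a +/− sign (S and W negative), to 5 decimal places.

Point 1:
  φ: split at 2 digits → 61° and 14.358′; 61 + 14.358/60 = 61.239300
  S ⇒ negate
  Longitude: split at 3 digits → 053° and 23.698′; 53 + 23.698/60 = 53.394967
  hemisphere W, so the sign is −
Point 2:
  φ: 9° + 48/60 + 22/3600 = 9 + 0.800000 + 0.006111 = 9.806111
  N → positive
  Lon: 52 + 44/60 + 54.8/3600 = 52.748556
  E ⇒ keep positive
Point 3:
  Latitude: split at 2 digits → 88° and 27.4035′; 88 + 27.4035/60 = 88.456725
  N ⇒ keep positive
  Longitude: degrees = first 3 digits = 164, minutes = 6.8241; 164 + 6.8241/60 = 164.113735
  E → positive
Point 4:
  Lat: 28′ + 58.6″ = 28.97667′; 1 + 28.97667/60 = 1.482944
  hemisphere S, so the sign is −
  Longitude: 68 + 54/60 + 0.5/3600 = 68.900139
  E ⇒ keep positive
Point 5:
  Latitude: 66 + 27.143/60 = 66.452383
  S ⇒ negate
  Lon: 49.49′ = 0.824833°; total 42.824833
  W ⇒ negate

1. -61.23930, -53.39497
2. 9.80611, 52.74856
3. 88.45673, 164.11374
4. -1.48294, 68.90014
5. -66.45238, -42.82483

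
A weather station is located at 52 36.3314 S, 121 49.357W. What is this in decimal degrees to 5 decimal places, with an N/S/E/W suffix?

52.60552° S, 121.82262° W

Latitude: 36.3314′ = 0.605523°; total 52.605523
Longitude: 121 + 49.357/60 = 121.822617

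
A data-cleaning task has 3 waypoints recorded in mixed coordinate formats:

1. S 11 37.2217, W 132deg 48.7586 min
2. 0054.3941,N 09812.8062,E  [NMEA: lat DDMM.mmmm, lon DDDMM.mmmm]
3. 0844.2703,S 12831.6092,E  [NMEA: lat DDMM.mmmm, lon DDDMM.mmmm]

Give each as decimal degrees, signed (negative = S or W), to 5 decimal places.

1. -11.62036, -132.81264
2. 0.90657, 98.21344
3. -8.73784, 128.52682

Point 1:
  Lat: 37.2217′ = 0.620362°; total 11.620362
  S ⇒ negate
  Lon: 132 + 48.7586/60 = 132.812643
  W ⇒ negate
Point 2:
  φ: degrees = first 2 digits = 0, minutes = 54.3941; 0 + 54.3941/60 = 0.906568
  N → positive
  Longitude: degrees = first 3 digits = 98, minutes = 12.8062; 98 + 12.8062/60 = 98.213437
  E → positive
Point 3:
  Lat: degrees = first 2 digits = 8, minutes = 44.2703; 8 + 44.2703/60 = 8.737838
  hemisphere S, so the sign is −
  Lon: split at 3 digits → 128° and 31.6092′; 128 + 31.6092/60 = 128.526820
  E ⇒ keep positive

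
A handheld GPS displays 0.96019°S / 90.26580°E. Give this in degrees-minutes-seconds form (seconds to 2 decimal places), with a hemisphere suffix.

0°57′36.68″ S, 90°15′56.88″ E

Latitude: whole degrees 0; 57.61140′ → 57′ and 36.6840″
Longitude: whole degrees 90; 15.94800′ → 15′ and 56.8800″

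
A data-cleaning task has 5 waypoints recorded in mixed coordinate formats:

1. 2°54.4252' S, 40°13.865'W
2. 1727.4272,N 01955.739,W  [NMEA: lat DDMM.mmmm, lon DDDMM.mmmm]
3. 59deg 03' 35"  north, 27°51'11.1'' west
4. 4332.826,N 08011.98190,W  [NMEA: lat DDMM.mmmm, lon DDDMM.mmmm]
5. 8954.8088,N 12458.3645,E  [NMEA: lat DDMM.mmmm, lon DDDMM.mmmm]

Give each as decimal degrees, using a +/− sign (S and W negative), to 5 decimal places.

1. -2.90709, -40.23108
2. 17.45712, -19.92898
3. 59.05972, -27.85308
4. 43.54710, -80.19970
5. 89.91348, 124.97274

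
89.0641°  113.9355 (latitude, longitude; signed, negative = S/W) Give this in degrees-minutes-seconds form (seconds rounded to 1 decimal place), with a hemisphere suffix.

89°03′50.8″ N, 113°56′7.8″ E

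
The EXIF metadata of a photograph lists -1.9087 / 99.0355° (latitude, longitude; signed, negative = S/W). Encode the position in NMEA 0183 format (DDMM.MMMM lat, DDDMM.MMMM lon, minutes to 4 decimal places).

0154.5220,S / 09902.1300,E

Latitude is negative → S; |value| = 1.908700
Latitude: minutes = (1.908700 − 1) × 60 = 54.522000
Lon: minutes = (99.035500 − 99) × 60 = 2.130000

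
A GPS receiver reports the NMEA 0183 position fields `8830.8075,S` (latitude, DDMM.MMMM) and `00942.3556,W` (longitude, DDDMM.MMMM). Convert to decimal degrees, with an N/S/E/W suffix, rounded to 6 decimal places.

Latitude: split at 2 digits → 88° and 30.8075′; 88 + 30.8075/60 = 88.5134583
Longitude: degrees = first 3 digits = 9, minutes = 42.3556; 9 + 42.3556/60 = 9.7059267

88.513458° S, 9.705927° W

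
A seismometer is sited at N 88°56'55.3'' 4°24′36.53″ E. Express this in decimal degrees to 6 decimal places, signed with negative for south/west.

φ: 88 + 56/60 + 55.3/3600 = 88.9486944
N ⇒ keep positive
Longitude: 4 + 24/60 + 36.53/3600 = 4.4101472
E → positive

88.948694, 4.410147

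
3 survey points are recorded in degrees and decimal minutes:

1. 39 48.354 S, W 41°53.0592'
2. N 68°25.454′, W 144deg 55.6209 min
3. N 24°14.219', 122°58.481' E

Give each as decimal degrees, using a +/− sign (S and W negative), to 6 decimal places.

Point 1:
  φ: 48.354′ = 0.805900°; total 39.8059000
  hemisphere S, so the sign is −
  Longitude: 53.0592′ = 0.884320°; total 41.8843200
  W ⇒ negate
Point 2:
  Latitude: 25.454′ = 0.424233°; total 68.4242333
  N ⇒ keep positive
  Longitude: 144 + 55.6209/60 = 144.9270150
  W → negative
Point 3:
  φ: 24 + 14.219/60 = 24.2369833
  N → positive
  λ: 122 + 58.481/60 = 122.9746833
  E ⇒ keep positive

1. -39.805900, -41.884320
2. 68.424233, -144.927015
3. 24.236983, 122.974683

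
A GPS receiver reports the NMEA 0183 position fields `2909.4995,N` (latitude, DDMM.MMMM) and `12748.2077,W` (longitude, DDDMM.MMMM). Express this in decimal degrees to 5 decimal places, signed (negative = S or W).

29.15833, -127.80346

φ: degrees = first 2 digits = 29, minutes = 9.4995; 29 + 9.4995/60 = 29.158325
N ⇒ keep positive
Longitude: degrees = first 3 digits = 127, minutes = 48.2077; 127 + 48.2077/60 = 127.803462
W ⇒ negate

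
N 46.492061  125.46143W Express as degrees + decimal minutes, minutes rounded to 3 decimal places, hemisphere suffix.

46° 29.524′ N, 125° 27.686′ W

Lat: fractional part 0.492061 → 29.52366 minutes
λ: minutes = (125.461430 − 125) × 60 = 27.68580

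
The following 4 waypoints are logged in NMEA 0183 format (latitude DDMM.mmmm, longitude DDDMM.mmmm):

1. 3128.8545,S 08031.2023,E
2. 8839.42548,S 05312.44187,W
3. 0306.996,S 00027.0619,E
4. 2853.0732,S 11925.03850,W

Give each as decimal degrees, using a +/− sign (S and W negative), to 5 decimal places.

1. -31.48091, 80.52004
2. -88.65709, -53.20736
3. -3.11660, 0.45103
4. -28.88455, -119.41731

Point 1:
  Lat: degrees = first 2 digits = 31, minutes = 28.8545; 31 + 28.8545/60 = 31.480908
  hemisphere S, so the sign is −
  Longitude: degrees = first 3 digits = 80, minutes = 31.2023; 80 + 31.2023/60 = 80.520038
  E → positive
Point 2:
  φ: split at 2 digits → 88° and 39.42548′; 88 + 39.42548/60 = 88.657091
  S ⇒ negate
  λ: split at 3 digits → 053° and 12.44187′; 53 + 12.44187/60 = 53.207365
  hemisphere W, so the sign is −
Point 3:
  φ: degrees = first 2 digits = 3, minutes = 6.996; 3 + 6.996/60 = 3.116600
  S ⇒ negate
  Longitude: split at 3 digits → 000° and 27.0619′; 0 + 27.0619/60 = 0.451032
  E → positive
Point 4:
  Lat: split at 2 digits → 28° and 53.0732′; 28 + 53.0732/60 = 28.884553
  S ⇒ negate
  Longitude: degrees = first 3 digits = 119, minutes = 25.0385; 119 + 25.0385/60 = 119.417308
  hemisphere W, so the sign is −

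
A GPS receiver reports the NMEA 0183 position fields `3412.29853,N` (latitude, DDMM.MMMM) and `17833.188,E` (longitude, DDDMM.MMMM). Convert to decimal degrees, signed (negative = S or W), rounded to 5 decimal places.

Lat: degrees = first 2 digits = 34, minutes = 12.29853; 34 + 12.29853/60 = 34.204976
N → positive
Lon: degrees = first 3 digits = 178, minutes = 33.188; 178 + 33.188/60 = 178.553133
E → positive

34.20498, 178.55313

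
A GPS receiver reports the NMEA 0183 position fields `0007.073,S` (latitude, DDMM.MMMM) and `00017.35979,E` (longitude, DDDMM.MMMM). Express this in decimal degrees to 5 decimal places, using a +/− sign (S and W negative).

-0.11788, 0.28933

Latitude: split at 2 digits → 00° and 7.073′; 0 + 7.073/60 = 0.117883
hemisphere S, so the sign is −
Lon: degrees = first 3 digits = 0, minutes = 17.35979; 0 + 17.35979/60 = 0.289330
E → positive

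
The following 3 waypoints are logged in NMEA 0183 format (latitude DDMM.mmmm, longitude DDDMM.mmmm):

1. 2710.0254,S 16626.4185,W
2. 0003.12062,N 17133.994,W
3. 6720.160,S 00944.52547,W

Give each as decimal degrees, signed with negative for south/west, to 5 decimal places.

1. -27.16709, -166.44031
2. 0.05201, -171.56657
3. -67.33600, -9.74209

Point 1:
  Lat: degrees = first 2 digits = 27, minutes = 10.0254; 27 + 10.0254/60 = 27.167090
  hemisphere S, so the sign is −
  Longitude: degrees = first 3 digits = 166, minutes = 26.4185; 166 + 26.4185/60 = 166.440308
  W ⇒ negate
Point 2:
  Latitude: degrees = first 2 digits = 0, minutes = 3.12062; 0 + 3.12062/60 = 0.052010
  N ⇒ keep positive
  Lon: degrees = first 3 digits = 171, minutes = 33.994; 171 + 33.994/60 = 171.566567
  hemisphere W, so the sign is −
Point 3:
  Lat: degrees = first 2 digits = 67, minutes = 20.16; 67 + 20.16/60 = 67.336000
  S ⇒ negate
  Lon: split at 3 digits → 009° and 44.52547′; 9 + 44.52547/60 = 9.742091
  W → negative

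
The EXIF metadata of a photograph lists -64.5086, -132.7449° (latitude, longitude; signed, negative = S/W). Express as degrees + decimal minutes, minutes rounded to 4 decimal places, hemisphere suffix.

64° 30.5160′ S, 132° 44.6940′ W

Latitude is negative → S; |value| = 64.508600
Latitude: minutes = (64.508600 − 64) × 60 = 30.516000
Longitude is negative → W; |value| = 132.744900
Longitude: fractional part 0.744900 → 44.694000 minutes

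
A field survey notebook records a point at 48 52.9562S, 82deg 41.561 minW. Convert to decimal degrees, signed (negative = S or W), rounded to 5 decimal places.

-48.88260, -82.69268

φ: 48 + 52.9562/60 = 48.882603
S → negative
Longitude: 41.561′ = 0.692683°; total 82.692683
hemisphere W, so the sign is −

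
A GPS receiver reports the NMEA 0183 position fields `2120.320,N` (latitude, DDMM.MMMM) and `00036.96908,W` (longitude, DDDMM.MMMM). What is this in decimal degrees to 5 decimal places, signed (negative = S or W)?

21.33867, -0.61615

Lat: degrees = first 2 digits = 21, minutes = 20.32; 21 + 20.32/60 = 21.338667
N ⇒ keep positive
Longitude: split at 3 digits → 000° and 36.96908′; 0 + 36.96908/60 = 0.616151
W ⇒ negate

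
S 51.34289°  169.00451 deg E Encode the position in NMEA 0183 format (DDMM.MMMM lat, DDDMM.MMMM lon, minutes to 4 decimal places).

Latitude: fractional part 0.342890 → 20.573400 minutes
Longitude: fractional part 0.004510 → 0.270600 minutes

5120.5734,S / 16900.2706,E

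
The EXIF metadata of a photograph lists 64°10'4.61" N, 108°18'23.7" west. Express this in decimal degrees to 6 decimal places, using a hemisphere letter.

Latitude: 64 + 10/60 + 4.61/3600 = 64.1679472
Lon: 18′ + 23.7″ = 18.39500′; 108 + 18.39500/60 = 108.3065833

64.167947° N, 108.306583° W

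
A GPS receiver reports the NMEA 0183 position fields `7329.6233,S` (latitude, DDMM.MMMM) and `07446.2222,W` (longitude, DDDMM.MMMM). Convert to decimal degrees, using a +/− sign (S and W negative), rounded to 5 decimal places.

Latitude: split at 2 digits → 73° and 29.6233′; 73 + 29.6233/60 = 73.493722
hemisphere S, so the sign is −
Longitude: degrees = first 3 digits = 74, minutes = 46.2222; 74 + 46.2222/60 = 74.770370
W ⇒ negate

-73.49372, -74.77037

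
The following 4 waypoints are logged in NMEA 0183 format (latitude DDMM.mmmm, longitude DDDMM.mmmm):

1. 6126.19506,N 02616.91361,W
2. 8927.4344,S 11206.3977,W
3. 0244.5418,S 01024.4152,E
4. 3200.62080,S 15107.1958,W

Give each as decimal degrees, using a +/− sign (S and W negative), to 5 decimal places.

1. 61.43658, -26.28189
2. -89.45724, -112.10663
3. -2.74236, 10.40692
4. -32.01035, -151.11993

Point 1:
  Lat: split at 2 digits → 61° and 26.19506′; 61 + 26.19506/60 = 61.436584
  N ⇒ keep positive
  λ: degrees = first 3 digits = 26, minutes = 16.91361; 26 + 16.91361/60 = 26.281894
  hemisphere W, so the sign is −
Point 2:
  Lat: split at 2 digits → 89° and 27.4344′; 89 + 27.4344/60 = 89.457240
  S → negative
  λ: split at 3 digits → 112° and 6.3977′; 112 + 6.3977/60 = 112.106628
  hemisphere W, so the sign is −
Point 3:
  Lat: split at 2 digits → 02° and 44.5418′; 2 + 44.5418/60 = 2.742363
  S → negative
  Lon: split at 3 digits → 010° and 24.4152′; 10 + 24.4152/60 = 10.406920
  E ⇒ keep positive
Point 4:
  φ: split at 2 digits → 32° and 0.6208′; 32 + 0.6208/60 = 32.010347
  hemisphere S, so the sign is −
  Lon: split at 3 digits → 151° and 7.1958′; 151 + 7.1958/60 = 151.119930
  W ⇒ negate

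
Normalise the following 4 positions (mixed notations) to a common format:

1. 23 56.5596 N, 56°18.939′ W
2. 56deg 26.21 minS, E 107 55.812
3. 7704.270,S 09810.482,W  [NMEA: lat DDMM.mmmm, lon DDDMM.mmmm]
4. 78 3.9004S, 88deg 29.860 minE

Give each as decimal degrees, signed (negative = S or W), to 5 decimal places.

Point 1:
  φ: 23 + 56.5596/60 = 23.942660
  N → positive
  Longitude: 56 + 18.939/60 = 56.315650
  W → negative
Point 2:
  Latitude: 26.21′ = 0.436833°; total 56.436833
  S → negative
  λ: 107 + 55.812/60 = 107.930200
  E → positive
Point 3:
  Lat: degrees = first 2 digits = 77, minutes = 4.27; 77 + 4.27/60 = 77.071167
  hemisphere S, so the sign is −
  Longitude: degrees = first 3 digits = 98, minutes = 10.482; 98 + 10.482/60 = 98.174700
  W ⇒ negate
Point 4:
  Lat: 78 + 3.9004/60 = 78.065007
  hemisphere S, so the sign is −
  Lon: 88 + 29.86/60 = 88.497667
  E → positive

1. 23.94266, -56.31565
2. -56.43683, 107.93020
3. -77.07117, -98.17470
4. -78.06501, 88.49767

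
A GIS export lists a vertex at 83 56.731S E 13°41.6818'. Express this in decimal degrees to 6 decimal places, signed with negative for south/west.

φ: 56.731′ = 0.945517°; total 83.9455167
S ⇒ negate
λ: 41.6818′ = 0.694697°; total 13.6946967
E ⇒ keep positive

-83.945517, 13.694697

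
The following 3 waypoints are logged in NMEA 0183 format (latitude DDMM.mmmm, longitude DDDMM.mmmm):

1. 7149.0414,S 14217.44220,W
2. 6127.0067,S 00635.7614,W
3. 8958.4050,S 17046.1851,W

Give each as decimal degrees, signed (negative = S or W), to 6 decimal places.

Point 1:
  Latitude: degrees = first 2 digits = 71, minutes = 49.0414; 71 + 49.0414/60 = 71.8173567
  hemisphere S, so the sign is −
  Longitude: split at 3 digits → 142° and 17.4422′; 142 + 17.4422/60 = 142.2907033
  W → negative
Point 2:
  Lat: split at 2 digits → 61° and 27.0067′; 61 + 27.0067/60 = 61.4501117
  S → negative
  λ: degrees = first 3 digits = 6, minutes = 35.7614; 6 + 35.7614/60 = 6.5960233
  W → negative
Point 3:
  φ: split at 2 digits → 89° and 58.405′; 89 + 58.405/60 = 89.9734167
  hemisphere S, so the sign is −
  λ: split at 3 digits → 170° and 46.1851′; 170 + 46.1851/60 = 170.7697517
  hemisphere W, so the sign is −

1. -71.817357, -142.290703
2. -61.450112, -6.596023
3. -89.973417, -170.769752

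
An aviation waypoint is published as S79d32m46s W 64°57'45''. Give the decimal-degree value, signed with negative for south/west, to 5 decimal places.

Latitude: 79 + 32/60 + 46/3600 = 79.546111
S ⇒ negate
Lon: 64° + 57/60 + 45/3600 = 64 + 0.950000 + 0.012500 = 64.962500
W → negative

-79.54611, -64.96250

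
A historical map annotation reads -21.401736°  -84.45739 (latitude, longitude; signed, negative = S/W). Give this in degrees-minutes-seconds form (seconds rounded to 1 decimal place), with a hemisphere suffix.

21°24′6.2″ S, 84°27′26.6″ W

Latitude is negative → S; |value| = 21.401736
Latitude: whole degrees 21; 24.10416′ → 24′ and 6.250″
Longitude is negative → W; |value| = 84.457390
Longitude: whole degrees 84; 27.44340′ → 27′ and 26.604″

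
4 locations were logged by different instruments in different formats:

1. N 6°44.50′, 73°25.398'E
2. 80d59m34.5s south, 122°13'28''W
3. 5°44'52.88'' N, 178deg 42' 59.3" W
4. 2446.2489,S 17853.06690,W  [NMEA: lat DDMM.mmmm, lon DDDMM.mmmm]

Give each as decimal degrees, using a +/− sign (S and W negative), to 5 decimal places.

1. 6.74167, 73.42330
2. -80.99292, -122.22444
3. 5.74802, -178.71647
4. -24.77082, -178.88445

Point 1:
  φ: 6 + 44.5/60 = 6.741667
  N → positive
  λ: 73 + 25.398/60 = 73.423300
  E ⇒ keep positive
Point 2:
  φ: 80 + 59/60 + 34.5/3600 = 80.992917
  hemisphere S, so the sign is −
  Lon: 13′ + 28″ = 13.46667′; 122 + 13.46667/60 = 122.224444
  W ⇒ negate
Point 3:
  Latitude: 5° + 44/60 + 52.88/3600 = 5 + 0.733333 + 0.014689 = 5.748022
  N → positive
  Longitude: 42′ + 59.3″ = 42.98833′; 178 + 42.98833/60 = 178.716472
  W ⇒ negate
Point 4:
  φ: split at 2 digits → 24° and 46.2489′; 24 + 46.2489/60 = 24.770815
  S ⇒ negate
  λ: degrees = first 3 digits = 178, minutes = 53.0669; 178 + 53.0669/60 = 178.884448
  W → negative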